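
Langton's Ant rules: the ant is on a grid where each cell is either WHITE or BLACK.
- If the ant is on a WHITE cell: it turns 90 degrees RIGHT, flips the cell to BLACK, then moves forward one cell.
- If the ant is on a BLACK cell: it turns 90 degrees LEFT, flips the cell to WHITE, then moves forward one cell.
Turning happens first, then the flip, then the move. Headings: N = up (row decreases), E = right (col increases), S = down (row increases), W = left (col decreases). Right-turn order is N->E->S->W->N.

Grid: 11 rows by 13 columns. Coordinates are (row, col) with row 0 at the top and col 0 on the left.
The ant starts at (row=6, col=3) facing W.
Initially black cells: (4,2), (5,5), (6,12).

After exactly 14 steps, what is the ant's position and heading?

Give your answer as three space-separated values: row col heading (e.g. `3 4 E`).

Answer: 7 4 E

Derivation:
Step 1: on WHITE (6,3): turn R to N, flip to black, move to (5,3). |black|=4
Step 2: on WHITE (5,3): turn R to E, flip to black, move to (5,4). |black|=5
Step 3: on WHITE (5,4): turn R to S, flip to black, move to (6,4). |black|=6
Step 4: on WHITE (6,4): turn R to W, flip to black, move to (6,3). |black|=7
Step 5: on BLACK (6,3): turn L to S, flip to white, move to (7,3). |black|=6
Step 6: on WHITE (7,3): turn R to W, flip to black, move to (7,2). |black|=7
Step 7: on WHITE (7,2): turn R to N, flip to black, move to (6,2). |black|=8
Step 8: on WHITE (6,2): turn R to E, flip to black, move to (6,3). |black|=9
Step 9: on WHITE (6,3): turn R to S, flip to black, move to (7,3). |black|=10
Step 10: on BLACK (7,3): turn L to E, flip to white, move to (7,4). |black|=9
Step 11: on WHITE (7,4): turn R to S, flip to black, move to (8,4). |black|=10
Step 12: on WHITE (8,4): turn R to W, flip to black, move to (8,3). |black|=11
Step 13: on WHITE (8,3): turn R to N, flip to black, move to (7,3). |black|=12
Step 14: on WHITE (7,3): turn R to E, flip to black, move to (7,4). |black|=13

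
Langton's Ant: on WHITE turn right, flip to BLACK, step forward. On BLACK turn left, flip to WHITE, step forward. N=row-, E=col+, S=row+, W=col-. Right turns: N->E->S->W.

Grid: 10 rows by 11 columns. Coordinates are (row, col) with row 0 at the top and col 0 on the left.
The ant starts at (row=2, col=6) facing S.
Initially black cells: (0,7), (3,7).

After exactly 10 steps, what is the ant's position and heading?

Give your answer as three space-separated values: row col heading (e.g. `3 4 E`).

Step 1: on WHITE (2,6): turn R to W, flip to black, move to (2,5). |black|=3
Step 2: on WHITE (2,5): turn R to N, flip to black, move to (1,5). |black|=4
Step 3: on WHITE (1,5): turn R to E, flip to black, move to (1,6). |black|=5
Step 4: on WHITE (1,6): turn R to S, flip to black, move to (2,6). |black|=6
Step 5: on BLACK (2,6): turn L to E, flip to white, move to (2,7). |black|=5
Step 6: on WHITE (2,7): turn R to S, flip to black, move to (3,7). |black|=6
Step 7: on BLACK (3,7): turn L to E, flip to white, move to (3,8). |black|=5
Step 8: on WHITE (3,8): turn R to S, flip to black, move to (4,8). |black|=6
Step 9: on WHITE (4,8): turn R to W, flip to black, move to (4,7). |black|=7
Step 10: on WHITE (4,7): turn R to N, flip to black, move to (3,7). |black|=8

Answer: 3 7 N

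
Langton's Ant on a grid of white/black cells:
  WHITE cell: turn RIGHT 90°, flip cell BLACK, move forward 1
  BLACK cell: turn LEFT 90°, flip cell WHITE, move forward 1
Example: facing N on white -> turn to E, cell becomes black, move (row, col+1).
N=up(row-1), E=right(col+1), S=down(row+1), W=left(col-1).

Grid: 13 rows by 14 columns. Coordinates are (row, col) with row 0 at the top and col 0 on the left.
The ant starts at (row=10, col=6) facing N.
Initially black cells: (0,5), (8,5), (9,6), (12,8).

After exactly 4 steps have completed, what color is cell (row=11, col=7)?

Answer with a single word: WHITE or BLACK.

Answer: BLACK

Derivation:
Step 1: on WHITE (10,6): turn R to E, flip to black, move to (10,7). |black|=5
Step 2: on WHITE (10,7): turn R to S, flip to black, move to (11,7). |black|=6
Step 3: on WHITE (11,7): turn R to W, flip to black, move to (11,6). |black|=7
Step 4: on WHITE (11,6): turn R to N, flip to black, move to (10,6). |black|=8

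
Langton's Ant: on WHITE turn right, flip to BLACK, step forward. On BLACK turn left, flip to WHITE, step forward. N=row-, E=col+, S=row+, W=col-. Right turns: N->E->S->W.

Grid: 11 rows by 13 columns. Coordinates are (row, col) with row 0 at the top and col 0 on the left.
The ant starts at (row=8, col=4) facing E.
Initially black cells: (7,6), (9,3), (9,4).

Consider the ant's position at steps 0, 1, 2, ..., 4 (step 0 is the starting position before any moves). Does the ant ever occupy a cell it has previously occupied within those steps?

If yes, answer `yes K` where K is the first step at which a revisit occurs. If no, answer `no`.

Answer: no

Derivation:
Step 1: on WHITE (8,4): turn R to S, flip to black, move to (9,4). |black|=4 — new cell
Step 2: on BLACK (9,4): turn L to E, flip to white, move to (9,5). |black|=3 — new cell
Step 3: on WHITE (9,5): turn R to S, flip to black, move to (10,5). |black|=4 — new cell
Step 4: on WHITE (10,5): turn R to W, flip to black, move to (10,4). |black|=5 — new cell
No revisit within 4 steps.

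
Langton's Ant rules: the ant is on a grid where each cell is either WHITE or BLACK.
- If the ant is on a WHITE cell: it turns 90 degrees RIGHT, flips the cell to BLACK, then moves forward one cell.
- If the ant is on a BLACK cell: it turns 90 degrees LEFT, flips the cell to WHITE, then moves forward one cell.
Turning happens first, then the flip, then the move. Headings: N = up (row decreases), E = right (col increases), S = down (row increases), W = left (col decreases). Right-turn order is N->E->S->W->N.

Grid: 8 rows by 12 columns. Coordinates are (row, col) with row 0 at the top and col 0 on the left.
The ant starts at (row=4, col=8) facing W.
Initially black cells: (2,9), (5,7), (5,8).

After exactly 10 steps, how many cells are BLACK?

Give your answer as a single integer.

Answer: 9

Derivation:
Step 1: on WHITE (4,8): turn R to N, flip to black, move to (3,8). |black|=4
Step 2: on WHITE (3,8): turn R to E, flip to black, move to (3,9). |black|=5
Step 3: on WHITE (3,9): turn R to S, flip to black, move to (4,9). |black|=6
Step 4: on WHITE (4,9): turn R to W, flip to black, move to (4,8). |black|=7
Step 5: on BLACK (4,8): turn L to S, flip to white, move to (5,8). |black|=6
Step 6: on BLACK (5,8): turn L to E, flip to white, move to (5,9). |black|=5
Step 7: on WHITE (5,9): turn R to S, flip to black, move to (6,9). |black|=6
Step 8: on WHITE (6,9): turn R to W, flip to black, move to (6,8). |black|=7
Step 9: on WHITE (6,8): turn R to N, flip to black, move to (5,8). |black|=8
Step 10: on WHITE (5,8): turn R to E, flip to black, move to (5,9). |black|=9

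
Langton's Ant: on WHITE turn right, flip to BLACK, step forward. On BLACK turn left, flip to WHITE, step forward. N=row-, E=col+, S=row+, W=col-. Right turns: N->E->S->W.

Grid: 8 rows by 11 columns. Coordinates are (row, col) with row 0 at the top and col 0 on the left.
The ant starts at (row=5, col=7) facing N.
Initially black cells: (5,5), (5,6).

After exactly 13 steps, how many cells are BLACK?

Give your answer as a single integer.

Answer: 9

Derivation:
Step 1: on WHITE (5,7): turn R to E, flip to black, move to (5,8). |black|=3
Step 2: on WHITE (5,8): turn R to S, flip to black, move to (6,8). |black|=4
Step 3: on WHITE (6,8): turn R to W, flip to black, move to (6,7). |black|=5
Step 4: on WHITE (6,7): turn R to N, flip to black, move to (5,7). |black|=6
Step 5: on BLACK (5,7): turn L to W, flip to white, move to (5,6). |black|=5
Step 6: on BLACK (5,6): turn L to S, flip to white, move to (6,6). |black|=4
Step 7: on WHITE (6,6): turn R to W, flip to black, move to (6,5). |black|=5
Step 8: on WHITE (6,5): turn R to N, flip to black, move to (5,5). |black|=6
Step 9: on BLACK (5,5): turn L to W, flip to white, move to (5,4). |black|=5
Step 10: on WHITE (5,4): turn R to N, flip to black, move to (4,4). |black|=6
Step 11: on WHITE (4,4): turn R to E, flip to black, move to (4,5). |black|=7
Step 12: on WHITE (4,5): turn R to S, flip to black, move to (5,5). |black|=8
Step 13: on WHITE (5,5): turn R to W, flip to black, move to (5,4). |black|=9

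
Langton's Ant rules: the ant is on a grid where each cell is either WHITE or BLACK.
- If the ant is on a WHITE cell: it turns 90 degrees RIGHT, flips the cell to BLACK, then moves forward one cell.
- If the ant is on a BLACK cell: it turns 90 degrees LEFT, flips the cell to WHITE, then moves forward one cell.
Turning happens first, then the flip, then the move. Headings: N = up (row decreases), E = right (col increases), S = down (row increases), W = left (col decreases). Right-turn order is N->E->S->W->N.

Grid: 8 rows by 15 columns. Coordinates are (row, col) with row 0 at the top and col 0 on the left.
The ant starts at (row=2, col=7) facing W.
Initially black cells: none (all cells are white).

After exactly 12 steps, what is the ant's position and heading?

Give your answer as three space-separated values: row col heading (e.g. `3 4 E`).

Step 1: on WHITE (2,7): turn R to N, flip to black, move to (1,7). |black|=1
Step 2: on WHITE (1,7): turn R to E, flip to black, move to (1,8). |black|=2
Step 3: on WHITE (1,8): turn R to S, flip to black, move to (2,8). |black|=3
Step 4: on WHITE (2,8): turn R to W, flip to black, move to (2,7). |black|=4
Step 5: on BLACK (2,7): turn L to S, flip to white, move to (3,7). |black|=3
Step 6: on WHITE (3,7): turn R to W, flip to black, move to (3,6). |black|=4
Step 7: on WHITE (3,6): turn R to N, flip to black, move to (2,6). |black|=5
Step 8: on WHITE (2,6): turn R to E, flip to black, move to (2,7). |black|=6
Step 9: on WHITE (2,7): turn R to S, flip to black, move to (3,7). |black|=7
Step 10: on BLACK (3,7): turn L to E, flip to white, move to (3,8). |black|=6
Step 11: on WHITE (3,8): turn R to S, flip to black, move to (4,8). |black|=7
Step 12: on WHITE (4,8): turn R to W, flip to black, move to (4,7). |black|=8

Answer: 4 7 W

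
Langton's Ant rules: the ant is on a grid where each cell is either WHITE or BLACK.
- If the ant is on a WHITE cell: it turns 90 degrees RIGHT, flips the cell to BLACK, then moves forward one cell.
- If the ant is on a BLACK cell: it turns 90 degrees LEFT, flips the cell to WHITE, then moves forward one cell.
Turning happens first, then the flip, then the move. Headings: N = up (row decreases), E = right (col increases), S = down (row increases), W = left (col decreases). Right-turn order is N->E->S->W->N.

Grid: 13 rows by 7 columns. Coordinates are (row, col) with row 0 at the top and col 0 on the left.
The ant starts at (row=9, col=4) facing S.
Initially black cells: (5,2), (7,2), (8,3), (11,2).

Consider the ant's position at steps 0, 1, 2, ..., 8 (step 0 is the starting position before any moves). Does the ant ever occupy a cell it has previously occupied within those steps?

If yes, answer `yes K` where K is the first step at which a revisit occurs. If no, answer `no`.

Step 1: on WHITE (9,4): turn R to W, flip to black, move to (9,3). |black|=5 — new cell
Step 2: on WHITE (9,3): turn R to N, flip to black, move to (8,3). |black|=6 — new cell
Step 3: on BLACK (8,3): turn L to W, flip to white, move to (8,2). |black|=5 — new cell
Step 4: on WHITE (8,2): turn R to N, flip to black, move to (7,2). |black|=6 — new cell
Step 5: on BLACK (7,2): turn L to W, flip to white, move to (7,1). |black|=5 — new cell
Step 6: on WHITE (7,1): turn R to N, flip to black, move to (6,1). |black|=6 — new cell
Step 7: on WHITE (6,1): turn R to E, flip to black, move to (6,2). |black|=7 — new cell
Step 8: on WHITE (6,2): turn R to S, flip to black, move to (7,2). |black|=8 — REVISIT

Answer: yes 8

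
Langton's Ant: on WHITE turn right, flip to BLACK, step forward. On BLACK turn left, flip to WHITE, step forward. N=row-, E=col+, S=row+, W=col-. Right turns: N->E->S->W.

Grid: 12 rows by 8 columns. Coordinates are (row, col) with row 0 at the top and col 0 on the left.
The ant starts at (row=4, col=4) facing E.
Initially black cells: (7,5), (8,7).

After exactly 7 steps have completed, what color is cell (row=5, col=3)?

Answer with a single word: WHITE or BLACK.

Answer: BLACK

Derivation:
Step 1: on WHITE (4,4): turn R to S, flip to black, move to (5,4). |black|=3
Step 2: on WHITE (5,4): turn R to W, flip to black, move to (5,3). |black|=4
Step 3: on WHITE (5,3): turn R to N, flip to black, move to (4,3). |black|=5
Step 4: on WHITE (4,3): turn R to E, flip to black, move to (4,4). |black|=6
Step 5: on BLACK (4,4): turn L to N, flip to white, move to (3,4). |black|=5
Step 6: on WHITE (3,4): turn R to E, flip to black, move to (3,5). |black|=6
Step 7: on WHITE (3,5): turn R to S, flip to black, move to (4,5). |black|=7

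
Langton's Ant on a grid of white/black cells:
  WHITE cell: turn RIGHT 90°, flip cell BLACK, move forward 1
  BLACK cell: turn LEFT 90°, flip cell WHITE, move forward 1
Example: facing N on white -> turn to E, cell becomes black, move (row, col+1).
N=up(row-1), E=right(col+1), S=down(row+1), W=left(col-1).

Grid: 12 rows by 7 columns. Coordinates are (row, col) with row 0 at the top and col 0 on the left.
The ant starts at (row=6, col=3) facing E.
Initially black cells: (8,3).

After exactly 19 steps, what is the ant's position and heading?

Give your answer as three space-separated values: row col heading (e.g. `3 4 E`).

Step 1: on WHITE (6,3): turn R to S, flip to black, move to (7,3). |black|=2
Step 2: on WHITE (7,3): turn R to W, flip to black, move to (7,2). |black|=3
Step 3: on WHITE (7,2): turn R to N, flip to black, move to (6,2). |black|=4
Step 4: on WHITE (6,2): turn R to E, flip to black, move to (6,3). |black|=5
Step 5: on BLACK (6,3): turn L to N, flip to white, move to (5,3). |black|=4
Step 6: on WHITE (5,3): turn R to E, flip to black, move to (5,4). |black|=5
Step 7: on WHITE (5,4): turn R to S, flip to black, move to (6,4). |black|=6
Step 8: on WHITE (6,4): turn R to W, flip to black, move to (6,3). |black|=7
Step 9: on WHITE (6,3): turn R to N, flip to black, move to (5,3). |black|=8
Step 10: on BLACK (5,3): turn L to W, flip to white, move to (5,2). |black|=7
Step 11: on WHITE (5,2): turn R to N, flip to black, move to (4,2). |black|=8
Step 12: on WHITE (4,2): turn R to E, flip to black, move to (4,3). |black|=9
Step 13: on WHITE (4,3): turn R to S, flip to black, move to (5,3). |black|=10
Step 14: on WHITE (5,3): turn R to W, flip to black, move to (5,2). |black|=11
Step 15: on BLACK (5,2): turn L to S, flip to white, move to (6,2). |black|=10
Step 16: on BLACK (6,2): turn L to E, flip to white, move to (6,3). |black|=9
Step 17: on BLACK (6,3): turn L to N, flip to white, move to (5,3). |black|=8
Step 18: on BLACK (5,3): turn L to W, flip to white, move to (5,2). |black|=7
Step 19: on WHITE (5,2): turn R to N, flip to black, move to (4,2). |black|=8

Answer: 4 2 N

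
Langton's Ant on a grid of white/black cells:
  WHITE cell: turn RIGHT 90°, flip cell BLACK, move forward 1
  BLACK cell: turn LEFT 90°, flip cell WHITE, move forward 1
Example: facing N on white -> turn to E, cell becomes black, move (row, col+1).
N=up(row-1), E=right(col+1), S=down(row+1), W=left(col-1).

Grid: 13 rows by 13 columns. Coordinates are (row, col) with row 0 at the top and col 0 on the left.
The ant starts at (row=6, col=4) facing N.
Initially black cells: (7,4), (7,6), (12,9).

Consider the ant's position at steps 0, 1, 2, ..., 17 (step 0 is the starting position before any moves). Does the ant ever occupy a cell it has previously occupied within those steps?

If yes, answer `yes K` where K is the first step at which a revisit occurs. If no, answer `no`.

Answer: yes 7

Derivation:
Step 1: on WHITE (6,4): turn R to E, flip to black, move to (6,5). |black|=4 — new cell
Step 2: on WHITE (6,5): turn R to S, flip to black, move to (7,5). |black|=5 — new cell
Step 3: on WHITE (7,5): turn R to W, flip to black, move to (7,4). |black|=6 — new cell
Step 4: on BLACK (7,4): turn L to S, flip to white, move to (8,4). |black|=5 — new cell
Step 5: on WHITE (8,4): turn R to W, flip to black, move to (8,3). |black|=6 — new cell
Step 6: on WHITE (8,3): turn R to N, flip to black, move to (7,3). |black|=7 — new cell
Step 7: on WHITE (7,3): turn R to E, flip to black, move to (7,4). |black|=8 — REVISIT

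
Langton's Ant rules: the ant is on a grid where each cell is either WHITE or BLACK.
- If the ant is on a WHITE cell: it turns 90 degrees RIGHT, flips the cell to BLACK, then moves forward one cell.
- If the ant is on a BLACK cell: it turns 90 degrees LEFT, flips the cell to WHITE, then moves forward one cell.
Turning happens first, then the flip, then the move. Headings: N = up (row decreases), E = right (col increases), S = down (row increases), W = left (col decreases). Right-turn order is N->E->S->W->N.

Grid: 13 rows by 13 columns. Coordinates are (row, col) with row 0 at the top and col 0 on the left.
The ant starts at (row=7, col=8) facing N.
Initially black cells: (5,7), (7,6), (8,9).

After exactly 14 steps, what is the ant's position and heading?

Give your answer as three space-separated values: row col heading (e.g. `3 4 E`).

Step 1: on WHITE (7,8): turn R to E, flip to black, move to (7,9). |black|=4
Step 2: on WHITE (7,9): turn R to S, flip to black, move to (8,9). |black|=5
Step 3: on BLACK (8,9): turn L to E, flip to white, move to (8,10). |black|=4
Step 4: on WHITE (8,10): turn R to S, flip to black, move to (9,10). |black|=5
Step 5: on WHITE (9,10): turn R to W, flip to black, move to (9,9). |black|=6
Step 6: on WHITE (9,9): turn R to N, flip to black, move to (8,9). |black|=7
Step 7: on WHITE (8,9): turn R to E, flip to black, move to (8,10). |black|=8
Step 8: on BLACK (8,10): turn L to N, flip to white, move to (7,10). |black|=7
Step 9: on WHITE (7,10): turn R to E, flip to black, move to (7,11). |black|=8
Step 10: on WHITE (7,11): turn R to S, flip to black, move to (8,11). |black|=9
Step 11: on WHITE (8,11): turn R to W, flip to black, move to (8,10). |black|=10
Step 12: on WHITE (8,10): turn R to N, flip to black, move to (7,10). |black|=11
Step 13: on BLACK (7,10): turn L to W, flip to white, move to (7,9). |black|=10
Step 14: on BLACK (7,9): turn L to S, flip to white, move to (8,9). |black|=9

Answer: 8 9 S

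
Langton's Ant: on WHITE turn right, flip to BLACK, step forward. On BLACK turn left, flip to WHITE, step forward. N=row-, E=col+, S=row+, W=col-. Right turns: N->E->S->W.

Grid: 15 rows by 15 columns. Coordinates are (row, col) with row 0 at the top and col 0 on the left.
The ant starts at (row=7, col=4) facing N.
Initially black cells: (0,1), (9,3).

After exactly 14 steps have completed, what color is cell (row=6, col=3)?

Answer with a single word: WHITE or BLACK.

Step 1: on WHITE (7,4): turn R to E, flip to black, move to (7,5). |black|=3
Step 2: on WHITE (7,5): turn R to S, flip to black, move to (8,5). |black|=4
Step 3: on WHITE (8,5): turn R to W, flip to black, move to (8,4). |black|=5
Step 4: on WHITE (8,4): turn R to N, flip to black, move to (7,4). |black|=6
Step 5: on BLACK (7,4): turn L to W, flip to white, move to (7,3). |black|=5
Step 6: on WHITE (7,3): turn R to N, flip to black, move to (6,3). |black|=6
Step 7: on WHITE (6,3): turn R to E, flip to black, move to (6,4). |black|=7
Step 8: on WHITE (6,4): turn R to S, flip to black, move to (7,4). |black|=8
Step 9: on WHITE (7,4): turn R to W, flip to black, move to (7,3). |black|=9
Step 10: on BLACK (7,3): turn L to S, flip to white, move to (8,3). |black|=8
Step 11: on WHITE (8,3): turn R to W, flip to black, move to (8,2). |black|=9
Step 12: on WHITE (8,2): turn R to N, flip to black, move to (7,2). |black|=10
Step 13: on WHITE (7,2): turn R to E, flip to black, move to (7,3). |black|=11
Step 14: on WHITE (7,3): turn R to S, flip to black, move to (8,3). |black|=12

Answer: BLACK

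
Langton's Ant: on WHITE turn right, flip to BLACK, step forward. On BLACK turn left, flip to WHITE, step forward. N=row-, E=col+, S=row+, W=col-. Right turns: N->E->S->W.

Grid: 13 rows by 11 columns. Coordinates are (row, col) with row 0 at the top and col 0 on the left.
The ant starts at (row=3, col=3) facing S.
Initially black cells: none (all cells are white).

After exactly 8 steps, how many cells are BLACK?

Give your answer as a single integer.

Answer: 6

Derivation:
Step 1: on WHITE (3,3): turn R to W, flip to black, move to (3,2). |black|=1
Step 2: on WHITE (3,2): turn R to N, flip to black, move to (2,2). |black|=2
Step 3: on WHITE (2,2): turn R to E, flip to black, move to (2,3). |black|=3
Step 4: on WHITE (2,3): turn R to S, flip to black, move to (3,3). |black|=4
Step 5: on BLACK (3,3): turn L to E, flip to white, move to (3,4). |black|=3
Step 6: on WHITE (3,4): turn R to S, flip to black, move to (4,4). |black|=4
Step 7: on WHITE (4,4): turn R to W, flip to black, move to (4,3). |black|=5
Step 8: on WHITE (4,3): turn R to N, flip to black, move to (3,3). |black|=6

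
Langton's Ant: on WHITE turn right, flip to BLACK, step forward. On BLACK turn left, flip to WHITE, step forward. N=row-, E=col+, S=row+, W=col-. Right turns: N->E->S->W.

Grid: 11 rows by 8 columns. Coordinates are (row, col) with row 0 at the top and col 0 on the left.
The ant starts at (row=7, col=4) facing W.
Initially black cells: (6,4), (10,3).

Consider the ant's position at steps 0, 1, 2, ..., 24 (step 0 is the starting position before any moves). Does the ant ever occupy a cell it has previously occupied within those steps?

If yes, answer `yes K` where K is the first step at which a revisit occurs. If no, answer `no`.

Step 1: on WHITE (7,4): turn R to N, flip to black, move to (6,4). |black|=3 — new cell
Step 2: on BLACK (6,4): turn L to W, flip to white, move to (6,3). |black|=2 — new cell
Step 3: on WHITE (6,3): turn R to N, flip to black, move to (5,3). |black|=3 — new cell
Step 4: on WHITE (5,3): turn R to E, flip to black, move to (5,4). |black|=4 — new cell
Step 5: on WHITE (5,4): turn R to S, flip to black, move to (6,4). |black|=5 — REVISIT

Answer: yes 5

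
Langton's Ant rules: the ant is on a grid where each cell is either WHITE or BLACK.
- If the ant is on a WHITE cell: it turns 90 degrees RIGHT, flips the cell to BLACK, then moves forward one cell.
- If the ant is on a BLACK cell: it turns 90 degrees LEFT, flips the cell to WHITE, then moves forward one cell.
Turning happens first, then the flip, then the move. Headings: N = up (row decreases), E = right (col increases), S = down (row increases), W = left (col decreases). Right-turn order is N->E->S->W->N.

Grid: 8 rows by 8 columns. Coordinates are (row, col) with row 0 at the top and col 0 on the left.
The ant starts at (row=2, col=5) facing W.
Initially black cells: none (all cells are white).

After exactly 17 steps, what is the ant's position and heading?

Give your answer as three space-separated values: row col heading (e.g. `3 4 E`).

Step 1: on WHITE (2,5): turn R to N, flip to black, move to (1,5). |black|=1
Step 2: on WHITE (1,5): turn R to E, flip to black, move to (1,6). |black|=2
Step 3: on WHITE (1,6): turn R to S, flip to black, move to (2,6). |black|=3
Step 4: on WHITE (2,6): turn R to W, flip to black, move to (2,5). |black|=4
Step 5: on BLACK (2,5): turn L to S, flip to white, move to (3,5). |black|=3
Step 6: on WHITE (3,5): turn R to W, flip to black, move to (3,4). |black|=4
Step 7: on WHITE (3,4): turn R to N, flip to black, move to (2,4). |black|=5
Step 8: on WHITE (2,4): turn R to E, flip to black, move to (2,5). |black|=6
Step 9: on WHITE (2,5): turn R to S, flip to black, move to (3,5). |black|=7
Step 10: on BLACK (3,5): turn L to E, flip to white, move to (3,6). |black|=6
Step 11: on WHITE (3,6): turn R to S, flip to black, move to (4,6). |black|=7
Step 12: on WHITE (4,6): turn R to W, flip to black, move to (4,5). |black|=8
Step 13: on WHITE (4,5): turn R to N, flip to black, move to (3,5). |black|=9
Step 14: on WHITE (3,5): turn R to E, flip to black, move to (3,6). |black|=10
Step 15: on BLACK (3,6): turn L to N, flip to white, move to (2,6). |black|=9
Step 16: on BLACK (2,6): turn L to W, flip to white, move to (2,5). |black|=8
Step 17: on BLACK (2,5): turn L to S, flip to white, move to (3,5). |black|=7

Answer: 3 5 S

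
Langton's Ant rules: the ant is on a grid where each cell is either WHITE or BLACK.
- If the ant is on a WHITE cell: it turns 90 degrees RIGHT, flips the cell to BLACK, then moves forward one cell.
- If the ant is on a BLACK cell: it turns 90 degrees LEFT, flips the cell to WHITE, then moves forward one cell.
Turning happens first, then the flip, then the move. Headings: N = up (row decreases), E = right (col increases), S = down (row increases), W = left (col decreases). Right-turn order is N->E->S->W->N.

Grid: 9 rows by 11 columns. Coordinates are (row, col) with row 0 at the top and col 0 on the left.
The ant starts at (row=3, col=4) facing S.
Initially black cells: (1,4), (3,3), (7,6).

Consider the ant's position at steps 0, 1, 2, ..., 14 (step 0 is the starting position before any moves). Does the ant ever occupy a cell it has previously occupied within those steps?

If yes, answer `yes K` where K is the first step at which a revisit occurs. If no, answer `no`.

Step 1: on WHITE (3,4): turn R to W, flip to black, move to (3,3). |black|=4 — new cell
Step 2: on BLACK (3,3): turn L to S, flip to white, move to (4,3). |black|=3 — new cell
Step 3: on WHITE (4,3): turn R to W, flip to black, move to (4,2). |black|=4 — new cell
Step 4: on WHITE (4,2): turn R to N, flip to black, move to (3,2). |black|=5 — new cell
Step 5: on WHITE (3,2): turn R to E, flip to black, move to (3,3). |black|=6 — REVISIT

Answer: yes 5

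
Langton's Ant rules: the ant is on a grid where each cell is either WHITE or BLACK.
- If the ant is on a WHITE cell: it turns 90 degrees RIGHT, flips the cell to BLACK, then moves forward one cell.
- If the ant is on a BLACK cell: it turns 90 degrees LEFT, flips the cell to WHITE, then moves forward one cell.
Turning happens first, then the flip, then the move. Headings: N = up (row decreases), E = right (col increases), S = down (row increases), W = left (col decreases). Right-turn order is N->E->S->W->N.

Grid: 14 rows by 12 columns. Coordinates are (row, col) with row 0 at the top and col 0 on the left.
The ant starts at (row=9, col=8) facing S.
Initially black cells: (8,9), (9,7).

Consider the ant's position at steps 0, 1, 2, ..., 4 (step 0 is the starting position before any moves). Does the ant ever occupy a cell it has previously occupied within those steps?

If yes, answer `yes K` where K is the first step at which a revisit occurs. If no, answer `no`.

Step 1: on WHITE (9,8): turn R to W, flip to black, move to (9,7). |black|=3 — new cell
Step 2: on BLACK (9,7): turn L to S, flip to white, move to (10,7). |black|=2 — new cell
Step 3: on WHITE (10,7): turn R to W, flip to black, move to (10,6). |black|=3 — new cell
Step 4: on WHITE (10,6): turn R to N, flip to black, move to (9,6). |black|=4 — new cell
No revisit within 4 steps.

Answer: no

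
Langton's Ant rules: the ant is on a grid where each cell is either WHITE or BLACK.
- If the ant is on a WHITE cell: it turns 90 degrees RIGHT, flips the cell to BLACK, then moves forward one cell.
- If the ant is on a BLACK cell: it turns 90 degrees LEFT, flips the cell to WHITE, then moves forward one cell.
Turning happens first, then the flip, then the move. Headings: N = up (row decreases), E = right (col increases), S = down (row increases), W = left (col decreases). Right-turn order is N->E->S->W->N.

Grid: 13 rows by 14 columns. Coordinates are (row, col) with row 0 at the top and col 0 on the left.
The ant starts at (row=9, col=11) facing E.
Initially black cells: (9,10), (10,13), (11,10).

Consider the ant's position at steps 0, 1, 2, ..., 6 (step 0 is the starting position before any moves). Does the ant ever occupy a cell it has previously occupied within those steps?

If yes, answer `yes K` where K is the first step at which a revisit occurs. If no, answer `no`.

Step 1: on WHITE (9,11): turn R to S, flip to black, move to (10,11). |black|=4 — new cell
Step 2: on WHITE (10,11): turn R to W, flip to black, move to (10,10). |black|=5 — new cell
Step 3: on WHITE (10,10): turn R to N, flip to black, move to (9,10). |black|=6 — new cell
Step 4: on BLACK (9,10): turn L to W, flip to white, move to (9,9). |black|=5 — new cell
Step 5: on WHITE (9,9): turn R to N, flip to black, move to (8,9). |black|=6 — new cell
Step 6: on WHITE (8,9): turn R to E, flip to black, move to (8,10). |black|=7 — new cell
No revisit within 6 steps.

Answer: no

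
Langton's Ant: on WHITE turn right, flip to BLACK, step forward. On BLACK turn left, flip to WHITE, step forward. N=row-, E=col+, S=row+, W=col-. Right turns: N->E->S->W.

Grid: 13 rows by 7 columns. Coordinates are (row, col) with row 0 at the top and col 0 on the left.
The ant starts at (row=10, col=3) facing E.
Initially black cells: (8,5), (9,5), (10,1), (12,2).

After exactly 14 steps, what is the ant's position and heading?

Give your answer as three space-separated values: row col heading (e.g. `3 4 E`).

Step 1: on WHITE (10,3): turn R to S, flip to black, move to (11,3). |black|=5
Step 2: on WHITE (11,3): turn R to W, flip to black, move to (11,2). |black|=6
Step 3: on WHITE (11,2): turn R to N, flip to black, move to (10,2). |black|=7
Step 4: on WHITE (10,2): turn R to E, flip to black, move to (10,3). |black|=8
Step 5: on BLACK (10,3): turn L to N, flip to white, move to (9,3). |black|=7
Step 6: on WHITE (9,3): turn R to E, flip to black, move to (9,4). |black|=8
Step 7: on WHITE (9,4): turn R to S, flip to black, move to (10,4). |black|=9
Step 8: on WHITE (10,4): turn R to W, flip to black, move to (10,3). |black|=10
Step 9: on WHITE (10,3): turn R to N, flip to black, move to (9,3). |black|=11
Step 10: on BLACK (9,3): turn L to W, flip to white, move to (9,2). |black|=10
Step 11: on WHITE (9,2): turn R to N, flip to black, move to (8,2). |black|=11
Step 12: on WHITE (8,2): turn R to E, flip to black, move to (8,3). |black|=12
Step 13: on WHITE (8,3): turn R to S, flip to black, move to (9,3). |black|=13
Step 14: on WHITE (9,3): turn R to W, flip to black, move to (9,2). |black|=14

Answer: 9 2 W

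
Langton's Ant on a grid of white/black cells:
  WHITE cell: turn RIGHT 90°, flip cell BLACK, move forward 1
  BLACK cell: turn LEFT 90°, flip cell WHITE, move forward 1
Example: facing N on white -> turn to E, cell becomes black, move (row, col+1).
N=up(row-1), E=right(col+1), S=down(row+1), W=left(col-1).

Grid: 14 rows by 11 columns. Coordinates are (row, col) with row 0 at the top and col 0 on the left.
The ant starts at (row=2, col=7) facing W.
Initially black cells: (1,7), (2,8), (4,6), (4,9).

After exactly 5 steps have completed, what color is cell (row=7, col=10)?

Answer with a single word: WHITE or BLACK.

Answer: WHITE

Derivation:
Step 1: on WHITE (2,7): turn R to N, flip to black, move to (1,7). |black|=5
Step 2: on BLACK (1,7): turn L to W, flip to white, move to (1,6). |black|=4
Step 3: on WHITE (1,6): turn R to N, flip to black, move to (0,6). |black|=5
Step 4: on WHITE (0,6): turn R to E, flip to black, move to (0,7). |black|=6
Step 5: on WHITE (0,7): turn R to S, flip to black, move to (1,7). |black|=7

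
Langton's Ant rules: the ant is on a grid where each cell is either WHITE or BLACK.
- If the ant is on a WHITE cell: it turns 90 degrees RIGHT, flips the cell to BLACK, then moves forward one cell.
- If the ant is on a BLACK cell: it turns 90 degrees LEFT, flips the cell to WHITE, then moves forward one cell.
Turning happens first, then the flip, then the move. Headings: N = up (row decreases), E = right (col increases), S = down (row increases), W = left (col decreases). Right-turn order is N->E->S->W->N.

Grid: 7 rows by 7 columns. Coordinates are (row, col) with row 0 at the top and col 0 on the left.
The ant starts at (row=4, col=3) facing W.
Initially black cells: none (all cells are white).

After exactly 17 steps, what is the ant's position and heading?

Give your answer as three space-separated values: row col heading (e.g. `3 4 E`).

Step 1: on WHITE (4,3): turn R to N, flip to black, move to (3,3). |black|=1
Step 2: on WHITE (3,3): turn R to E, flip to black, move to (3,4). |black|=2
Step 3: on WHITE (3,4): turn R to S, flip to black, move to (4,4). |black|=3
Step 4: on WHITE (4,4): turn R to W, flip to black, move to (4,3). |black|=4
Step 5: on BLACK (4,3): turn L to S, flip to white, move to (5,3). |black|=3
Step 6: on WHITE (5,3): turn R to W, flip to black, move to (5,2). |black|=4
Step 7: on WHITE (5,2): turn R to N, flip to black, move to (4,2). |black|=5
Step 8: on WHITE (4,2): turn R to E, flip to black, move to (4,3). |black|=6
Step 9: on WHITE (4,3): turn R to S, flip to black, move to (5,3). |black|=7
Step 10: on BLACK (5,3): turn L to E, flip to white, move to (5,4). |black|=6
Step 11: on WHITE (5,4): turn R to S, flip to black, move to (6,4). |black|=7
Step 12: on WHITE (6,4): turn R to W, flip to black, move to (6,3). |black|=8
Step 13: on WHITE (6,3): turn R to N, flip to black, move to (5,3). |black|=9
Step 14: on WHITE (5,3): turn R to E, flip to black, move to (5,4). |black|=10
Step 15: on BLACK (5,4): turn L to N, flip to white, move to (4,4). |black|=9
Step 16: on BLACK (4,4): turn L to W, flip to white, move to (4,3). |black|=8
Step 17: on BLACK (4,3): turn L to S, flip to white, move to (5,3). |black|=7

Answer: 5 3 S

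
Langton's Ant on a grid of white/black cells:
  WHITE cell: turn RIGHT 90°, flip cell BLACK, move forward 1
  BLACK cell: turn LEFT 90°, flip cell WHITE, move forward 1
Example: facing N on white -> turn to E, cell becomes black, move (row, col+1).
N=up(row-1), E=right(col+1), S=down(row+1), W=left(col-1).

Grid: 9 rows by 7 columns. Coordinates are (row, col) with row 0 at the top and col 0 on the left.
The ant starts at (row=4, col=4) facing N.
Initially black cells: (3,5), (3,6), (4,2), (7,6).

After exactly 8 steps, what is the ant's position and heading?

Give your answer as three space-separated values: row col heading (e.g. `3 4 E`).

Answer: 4 4 S

Derivation:
Step 1: on WHITE (4,4): turn R to E, flip to black, move to (4,5). |black|=5
Step 2: on WHITE (4,5): turn R to S, flip to black, move to (5,5). |black|=6
Step 3: on WHITE (5,5): turn R to W, flip to black, move to (5,4). |black|=7
Step 4: on WHITE (5,4): turn R to N, flip to black, move to (4,4). |black|=8
Step 5: on BLACK (4,4): turn L to W, flip to white, move to (4,3). |black|=7
Step 6: on WHITE (4,3): turn R to N, flip to black, move to (3,3). |black|=8
Step 7: on WHITE (3,3): turn R to E, flip to black, move to (3,4). |black|=9
Step 8: on WHITE (3,4): turn R to S, flip to black, move to (4,4). |black|=10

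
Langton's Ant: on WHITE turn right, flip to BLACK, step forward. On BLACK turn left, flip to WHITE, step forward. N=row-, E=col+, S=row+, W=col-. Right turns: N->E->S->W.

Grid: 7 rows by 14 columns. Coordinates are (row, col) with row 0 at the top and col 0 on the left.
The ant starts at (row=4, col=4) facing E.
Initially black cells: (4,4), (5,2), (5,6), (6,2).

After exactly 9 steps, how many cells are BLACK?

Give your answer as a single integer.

Answer: 9

Derivation:
Step 1: on BLACK (4,4): turn L to N, flip to white, move to (3,4). |black|=3
Step 2: on WHITE (3,4): turn R to E, flip to black, move to (3,5). |black|=4
Step 3: on WHITE (3,5): turn R to S, flip to black, move to (4,5). |black|=5
Step 4: on WHITE (4,5): turn R to W, flip to black, move to (4,4). |black|=6
Step 5: on WHITE (4,4): turn R to N, flip to black, move to (3,4). |black|=7
Step 6: on BLACK (3,4): turn L to W, flip to white, move to (3,3). |black|=6
Step 7: on WHITE (3,3): turn R to N, flip to black, move to (2,3). |black|=7
Step 8: on WHITE (2,3): turn R to E, flip to black, move to (2,4). |black|=8
Step 9: on WHITE (2,4): turn R to S, flip to black, move to (3,4). |black|=9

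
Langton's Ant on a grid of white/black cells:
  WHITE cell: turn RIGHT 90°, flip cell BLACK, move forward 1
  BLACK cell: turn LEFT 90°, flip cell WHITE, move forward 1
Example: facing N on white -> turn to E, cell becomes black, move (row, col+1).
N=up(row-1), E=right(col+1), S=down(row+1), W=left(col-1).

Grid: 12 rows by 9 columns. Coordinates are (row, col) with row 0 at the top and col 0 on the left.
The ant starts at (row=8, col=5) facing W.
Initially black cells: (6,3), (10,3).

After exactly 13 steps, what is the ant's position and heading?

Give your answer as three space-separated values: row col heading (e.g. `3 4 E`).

Step 1: on WHITE (8,5): turn R to N, flip to black, move to (7,5). |black|=3
Step 2: on WHITE (7,5): turn R to E, flip to black, move to (7,6). |black|=4
Step 3: on WHITE (7,6): turn R to S, flip to black, move to (8,6). |black|=5
Step 4: on WHITE (8,6): turn R to W, flip to black, move to (8,5). |black|=6
Step 5: on BLACK (8,5): turn L to S, flip to white, move to (9,5). |black|=5
Step 6: on WHITE (9,5): turn R to W, flip to black, move to (9,4). |black|=6
Step 7: on WHITE (9,4): turn R to N, flip to black, move to (8,4). |black|=7
Step 8: on WHITE (8,4): turn R to E, flip to black, move to (8,5). |black|=8
Step 9: on WHITE (8,5): turn R to S, flip to black, move to (9,5). |black|=9
Step 10: on BLACK (9,5): turn L to E, flip to white, move to (9,6). |black|=8
Step 11: on WHITE (9,6): turn R to S, flip to black, move to (10,6). |black|=9
Step 12: on WHITE (10,6): turn R to W, flip to black, move to (10,5). |black|=10
Step 13: on WHITE (10,5): turn R to N, flip to black, move to (9,5). |black|=11

Answer: 9 5 N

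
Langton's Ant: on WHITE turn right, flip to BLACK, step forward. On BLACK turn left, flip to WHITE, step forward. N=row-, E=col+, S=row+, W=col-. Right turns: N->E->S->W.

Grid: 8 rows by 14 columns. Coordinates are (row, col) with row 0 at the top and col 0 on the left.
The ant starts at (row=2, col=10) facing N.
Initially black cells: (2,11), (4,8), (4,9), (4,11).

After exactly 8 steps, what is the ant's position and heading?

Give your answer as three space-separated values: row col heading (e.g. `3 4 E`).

Step 1: on WHITE (2,10): turn R to E, flip to black, move to (2,11). |black|=5
Step 2: on BLACK (2,11): turn L to N, flip to white, move to (1,11). |black|=4
Step 3: on WHITE (1,11): turn R to E, flip to black, move to (1,12). |black|=5
Step 4: on WHITE (1,12): turn R to S, flip to black, move to (2,12). |black|=6
Step 5: on WHITE (2,12): turn R to W, flip to black, move to (2,11). |black|=7
Step 6: on WHITE (2,11): turn R to N, flip to black, move to (1,11). |black|=8
Step 7: on BLACK (1,11): turn L to W, flip to white, move to (1,10). |black|=7
Step 8: on WHITE (1,10): turn R to N, flip to black, move to (0,10). |black|=8

Answer: 0 10 N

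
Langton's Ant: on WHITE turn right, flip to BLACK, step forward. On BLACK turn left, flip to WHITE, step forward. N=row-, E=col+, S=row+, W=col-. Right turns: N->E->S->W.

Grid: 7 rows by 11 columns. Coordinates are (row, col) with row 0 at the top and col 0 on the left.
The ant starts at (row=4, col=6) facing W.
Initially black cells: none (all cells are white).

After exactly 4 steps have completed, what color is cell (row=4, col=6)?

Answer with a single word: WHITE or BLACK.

Answer: BLACK

Derivation:
Step 1: on WHITE (4,6): turn R to N, flip to black, move to (3,6). |black|=1
Step 2: on WHITE (3,6): turn R to E, flip to black, move to (3,7). |black|=2
Step 3: on WHITE (3,7): turn R to S, flip to black, move to (4,7). |black|=3
Step 4: on WHITE (4,7): turn R to W, flip to black, move to (4,6). |black|=4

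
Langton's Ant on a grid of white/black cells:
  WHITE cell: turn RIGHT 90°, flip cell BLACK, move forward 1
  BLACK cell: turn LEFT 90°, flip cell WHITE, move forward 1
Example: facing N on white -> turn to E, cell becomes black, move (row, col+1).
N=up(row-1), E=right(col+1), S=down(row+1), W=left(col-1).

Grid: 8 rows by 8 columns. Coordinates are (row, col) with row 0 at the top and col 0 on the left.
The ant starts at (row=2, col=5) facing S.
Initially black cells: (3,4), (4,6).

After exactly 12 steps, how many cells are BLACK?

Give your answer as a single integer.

Answer: 10

Derivation:
Step 1: on WHITE (2,5): turn R to W, flip to black, move to (2,4). |black|=3
Step 2: on WHITE (2,4): turn R to N, flip to black, move to (1,4). |black|=4
Step 3: on WHITE (1,4): turn R to E, flip to black, move to (1,5). |black|=5
Step 4: on WHITE (1,5): turn R to S, flip to black, move to (2,5). |black|=6
Step 5: on BLACK (2,5): turn L to E, flip to white, move to (2,6). |black|=5
Step 6: on WHITE (2,6): turn R to S, flip to black, move to (3,6). |black|=6
Step 7: on WHITE (3,6): turn R to W, flip to black, move to (3,5). |black|=7
Step 8: on WHITE (3,5): turn R to N, flip to black, move to (2,5). |black|=8
Step 9: on WHITE (2,5): turn R to E, flip to black, move to (2,6). |black|=9
Step 10: on BLACK (2,6): turn L to N, flip to white, move to (1,6). |black|=8
Step 11: on WHITE (1,6): turn R to E, flip to black, move to (1,7). |black|=9
Step 12: on WHITE (1,7): turn R to S, flip to black, move to (2,7). |black|=10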